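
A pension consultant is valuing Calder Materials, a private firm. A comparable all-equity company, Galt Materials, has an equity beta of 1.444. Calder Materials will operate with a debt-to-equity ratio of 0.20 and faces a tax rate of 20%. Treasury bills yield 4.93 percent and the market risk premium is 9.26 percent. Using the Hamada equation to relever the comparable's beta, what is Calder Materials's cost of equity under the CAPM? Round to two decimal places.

20.44%

β_L = β_U × [1 + (1 − t)(D/E)] = 1.444 × [1 + (1 − 0.20) × 0.20]
    = 1.444 × [1 + 0.80 × 0.20] = 1.444 × 1.1600 = 1.6750
E(R) = R_f + β_L × MRP = 4.93% + 1.6750 × 9.26% = 20.44%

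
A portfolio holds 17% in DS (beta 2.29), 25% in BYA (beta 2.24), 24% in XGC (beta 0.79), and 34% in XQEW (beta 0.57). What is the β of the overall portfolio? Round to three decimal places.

1.333

β_P = Σ w_i β_i = 0.17×2.29 + 0.25×2.24 + 0.24×0.79 + 0.34×0.57 = 1.3327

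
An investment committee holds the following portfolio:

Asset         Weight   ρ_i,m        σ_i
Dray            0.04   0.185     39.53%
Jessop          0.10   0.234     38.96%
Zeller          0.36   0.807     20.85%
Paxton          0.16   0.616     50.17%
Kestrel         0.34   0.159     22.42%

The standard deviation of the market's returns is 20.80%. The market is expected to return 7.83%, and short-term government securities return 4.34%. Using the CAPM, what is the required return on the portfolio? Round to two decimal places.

6.59%

β_Dray = 0.185 × 39.53% / 20.80% = 0.3516
β_Jessop = 0.234 × 38.96% / 20.80% = 0.4383
β_Zeller = 0.807 × 20.85% / 20.80% = 0.8089
β_Paxton = 0.616 × 50.17% / 20.80% = 1.4858
β_Kestrel = 0.159 × 22.42% / 20.80% = 0.1714
β_P = Σ w_i β_i = 0.04×0.3516 + 0.10×0.4383 + 0.36×0.8089 + 0.16×1.4858 + 0.34×0.1714 = 0.6451
MRP = 7.83% − 4.34% = 3.49%
E(R_P) = R_f + β_P × MRP = 4.34% + 0.6451 × 3.49% = 6.59%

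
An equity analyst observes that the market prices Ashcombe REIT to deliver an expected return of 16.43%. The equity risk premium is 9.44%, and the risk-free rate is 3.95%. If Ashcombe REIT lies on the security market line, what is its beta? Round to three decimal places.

β = (E(R) − R_f) / MRP = (16.43% − 3.95%) / 9.44% = 12.48% / 9.44% = 1.322

1.322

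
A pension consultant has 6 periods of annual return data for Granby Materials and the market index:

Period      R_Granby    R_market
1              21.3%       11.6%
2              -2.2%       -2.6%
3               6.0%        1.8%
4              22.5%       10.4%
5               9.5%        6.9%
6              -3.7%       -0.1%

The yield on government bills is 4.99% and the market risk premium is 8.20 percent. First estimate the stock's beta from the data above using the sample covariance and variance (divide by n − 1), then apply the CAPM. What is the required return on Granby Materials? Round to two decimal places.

Mean R_i = (21.3 − 2.2 + 6.0 + 22.5 + 9.5 − 3.7) / 6 = 8.9000%
Mean R_m = (11.6 − 2.6 + 1.8 + 10.4 + 6.9 − 0.1) / 6 = 4.6667%
Σ(R_i − R̄_i)(R_m − R̄_m) = 314.3200  ⇒  Cov = 314.3200 / 5 = 62.8640
Σ(R_m − R̄_m)² = 169.6733  ⇒  Var(R_m) = 169.6733 / 5 = 33.9347
β = Cov / Var(R_m) = 62.8640 / 33.9347 = 1.8525
E(R) = R_f + β × MRP = 4.99% + 1.8525 × 8.20% = 20.18%

20.18%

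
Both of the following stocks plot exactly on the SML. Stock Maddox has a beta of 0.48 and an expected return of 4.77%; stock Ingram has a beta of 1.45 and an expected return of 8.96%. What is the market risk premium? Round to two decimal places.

Both satisfy E(R) = R_f + β·MRP, so the slope of the SML is
MRP = (8.96% − 4.77%) / (1.45 − 0.48) = 4.19% / 0.97 = 4.3196%

4.32%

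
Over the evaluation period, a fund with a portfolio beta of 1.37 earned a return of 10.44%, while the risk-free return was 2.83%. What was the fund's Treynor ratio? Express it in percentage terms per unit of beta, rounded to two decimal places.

Treynor = (R_P − R_f) / β_P = (10.44% − 2.83%) / 1.3700 = 7.61% / 1.3700 = 5.55%

5.55%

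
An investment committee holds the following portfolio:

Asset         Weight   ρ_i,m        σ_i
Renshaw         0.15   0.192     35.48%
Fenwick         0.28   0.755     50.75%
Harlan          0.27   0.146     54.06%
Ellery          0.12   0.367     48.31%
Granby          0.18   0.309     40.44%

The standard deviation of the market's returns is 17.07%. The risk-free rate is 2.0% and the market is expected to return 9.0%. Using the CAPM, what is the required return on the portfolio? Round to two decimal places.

9.49%

β_Renshaw = 0.192 × 35.48% / 17.07% = 0.3991
β_Fenwick = 0.755 × 50.75% / 17.07% = 2.2447
β_Harlan = 0.146 × 54.06% / 17.07% = 0.4624
β_Ellery = 0.367 × 48.31% / 17.07% = 1.0387
β_Granby = 0.309 × 40.44% / 17.07% = 0.7320
β_P = Σ w_i β_i = 0.15×0.3991 + 0.28×2.2447 + 0.27×0.4624 + 0.12×1.0387 + 0.18×0.7320 = 1.0696
MRP = 9.0% − 2.0% = 7.00%
E(R_P) = R_f + β_P × MRP = 2.0% + 1.0696 × 7.0% = 9.49%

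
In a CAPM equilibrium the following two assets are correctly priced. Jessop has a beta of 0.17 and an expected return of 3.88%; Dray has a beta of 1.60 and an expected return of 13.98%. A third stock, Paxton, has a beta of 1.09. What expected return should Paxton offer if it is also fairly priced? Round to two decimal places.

MRP (SML slope) = (13.98% − 3.88%) / (1.60 − 0.17) = 10.10% / 1.43 = 7.0629%
R_f (intercept) = 3.88% − 0.17 × 7.0629% = 2.6793%
E(R_Paxton) = R_f + β × MRP = 2.6793% + 1.09 × 7.0629% = 10.38%

10.38%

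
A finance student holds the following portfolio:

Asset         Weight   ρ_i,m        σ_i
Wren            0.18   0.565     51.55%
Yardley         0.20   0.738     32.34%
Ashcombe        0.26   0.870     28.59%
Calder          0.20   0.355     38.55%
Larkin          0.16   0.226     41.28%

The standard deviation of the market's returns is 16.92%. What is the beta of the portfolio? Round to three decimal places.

1.224

β_Wren = 0.565 × 51.55% / 16.92% = 1.7214
β_Yardley = 0.738 × 32.34% / 16.92% = 1.4106
β_Ashcombe = 0.870 × 28.59% / 16.92% = 1.4701
β_Calder = 0.355 × 38.55% / 16.92% = 0.8088
β_Larkin = 0.226 × 41.28% / 16.92% = 0.5514
β_P = Σ w_i β_i = 0.18×1.7214 + 0.20×1.4106 + 0.26×1.4701 + 0.20×0.8088 + 0.16×0.5514 = 1.2242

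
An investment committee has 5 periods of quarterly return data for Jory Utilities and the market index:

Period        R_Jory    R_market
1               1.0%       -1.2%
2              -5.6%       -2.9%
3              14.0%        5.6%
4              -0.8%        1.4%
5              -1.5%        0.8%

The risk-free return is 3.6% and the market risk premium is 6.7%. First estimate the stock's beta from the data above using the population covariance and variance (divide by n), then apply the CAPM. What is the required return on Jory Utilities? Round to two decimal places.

17.61%

Mean R_i = (1.0 − 5.6 + 14.0 − 0.8 − 1.5) / 5 = 1.4200%
Mean R_m = (-1.2 − 2.9 + 5.6 + 1.4 + 0.8) / 5 = 0.7400%
Σ(R_i − R̄_i)(R_m − R̄_m) = 85.8660  ⇒  Cov = 85.8660 / 5 = 17.1732
Σ(R_m − R̄_m)² = 41.0720  ⇒  Var(R_m) = 41.0720 / 5 = 8.2144
β = Cov / Var(R_m) = 17.1732 / 8.2144 = 2.0906
E(R) = R_f + β × MRP = 3.6% + 2.0906 × 6.7% = 17.61%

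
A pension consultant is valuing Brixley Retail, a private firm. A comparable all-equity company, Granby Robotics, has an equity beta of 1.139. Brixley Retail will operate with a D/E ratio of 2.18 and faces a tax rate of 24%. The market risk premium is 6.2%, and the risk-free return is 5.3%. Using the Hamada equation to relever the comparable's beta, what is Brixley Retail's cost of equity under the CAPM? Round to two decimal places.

β_L = β_U × [1 + (1 − t)(D/E)] = 1.139 × [1 + (1 − 0.24) × 2.18]
    = 1.139 × [1 + 0.76 × 2.18] = 1.139 × 2.6568 = 3.0261
E(R) = R_f + β_L × MRP = 5.3% + 3.0261 × 6.2% = 24.06%

24.06%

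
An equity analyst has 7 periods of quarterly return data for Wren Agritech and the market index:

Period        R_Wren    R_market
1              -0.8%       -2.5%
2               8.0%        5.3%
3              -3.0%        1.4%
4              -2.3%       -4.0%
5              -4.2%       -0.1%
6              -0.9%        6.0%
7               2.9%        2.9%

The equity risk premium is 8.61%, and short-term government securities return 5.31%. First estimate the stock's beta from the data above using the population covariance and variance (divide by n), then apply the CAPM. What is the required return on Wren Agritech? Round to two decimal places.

10.69%

Mean R_i = (-0.8 + 8.0 − 3.0 − 2.3 − 4.2 − 0.9 + 2.9) / 7 = -0.0429%
Mean R_m = (-2.5 + 5.3 + 1.4 − 4.0 − 0.1 + 6.0 + 2.9) / 7 = 1.2857%
Σ(R_i − R̄_i)(R_m − R̄_m) = 53.2157  ⇒  Cov = 53.2157 / 7 = 7.6022
Σ(R_m − R̄_m)² = 85.1486  ⇒  Var(R_m) = 85.1486 / 7 = 12.1641
β = Cov / Var(R_m) = 7.6022 / 12.1641 = 0.6250
E(R) = R_f + β × MRP = 5.31% + 0.6250 × 8.61% = 10.69%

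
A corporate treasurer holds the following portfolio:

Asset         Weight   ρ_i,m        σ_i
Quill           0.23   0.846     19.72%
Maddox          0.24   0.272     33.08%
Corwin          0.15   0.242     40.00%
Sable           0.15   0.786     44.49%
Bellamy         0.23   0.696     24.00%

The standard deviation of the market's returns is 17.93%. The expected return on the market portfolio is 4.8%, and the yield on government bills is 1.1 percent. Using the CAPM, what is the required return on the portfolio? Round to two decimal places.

4.51%

β_Quill = 0.846 × 19.72% / 17.93% = 0.9305
β_Maddox = 0.272 × 33.08% / 17.93% = 0.5018
β_Corwin = 0.242 × 40.00% / 17.93% = 0.5399
β_Sable = 0.786 × 44.49% / 17.93% = 1.9503
β_Bellamy = 0.696 × 24.00% / 17.93% = 0.9316
β_P = Σ w_i β_i = 0.23×0.9305 + 0.24×0.5018 + 0.15×0.5399 + 0.15×1.9503 + 0.23×0.9316 = 0.9222
MRP = 4.8% − 1.1% = 3.70%
E(R_P) = R_f + β_P × MRP = 1.1% + 0.9222 × 3.7% = 4.51%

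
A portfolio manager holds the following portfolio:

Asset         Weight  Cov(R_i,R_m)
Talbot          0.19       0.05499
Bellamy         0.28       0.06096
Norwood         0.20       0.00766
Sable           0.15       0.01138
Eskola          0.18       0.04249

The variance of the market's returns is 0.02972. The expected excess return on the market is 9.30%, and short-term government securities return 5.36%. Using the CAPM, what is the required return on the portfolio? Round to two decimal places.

β_Talbot = 0.05499 / 0.02972 = 1.8503
β_Bellamy = 0.06096 / 0.02972 = 2.0511
β_Norwood = 0.00766 / 0.02972 = 0.2577
β_Sable = 0.01138 / 0.02972 = 0.3829
β_Eskola = 0.04249 / 0.02972 = 1.4297
β_P = Σ w_i β_i = 0.19×1.8503 + 0.28×2.0511 + 0.20×0.2577 + 0.15×0.3829 + 0.18×1.4297 = 1.2922
E(R_P) = R_f + β_P × MRP = 5.36% + 1.2922 × 9.30% = 17.38%

17.38%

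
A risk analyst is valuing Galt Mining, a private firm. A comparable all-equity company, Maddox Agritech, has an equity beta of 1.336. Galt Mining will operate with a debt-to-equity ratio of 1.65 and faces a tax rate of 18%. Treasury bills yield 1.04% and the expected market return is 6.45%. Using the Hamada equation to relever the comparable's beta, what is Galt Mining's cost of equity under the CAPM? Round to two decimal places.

18.05%

β_L = β_U × [1 + (1 − t)(D/E)] = 1.336 × [1 + (1 − 0.18) × 1.65]
    = 1.336 × [1 + 0.82 × 1.65] = 1.336 × 2.3530 = 3.1436
MRP = 6.45% − 1.04% = 5.41%
E(R) = R_f + β_L × MRP = 1.04% + 3.1436 × 5.41% = 18.05%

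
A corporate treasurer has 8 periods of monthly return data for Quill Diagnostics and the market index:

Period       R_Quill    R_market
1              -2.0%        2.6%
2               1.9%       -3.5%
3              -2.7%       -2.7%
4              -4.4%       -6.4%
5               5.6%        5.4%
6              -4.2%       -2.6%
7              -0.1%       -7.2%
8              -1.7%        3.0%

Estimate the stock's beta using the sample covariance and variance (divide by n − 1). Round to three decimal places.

Mean R_i = (-2.0 + 1.9 − 2.7 − 4.4 + 5.6 − 4.2 − 0.1 − 1.7) / 8 = -0.9500%
Mean R_m = (2.6 − 3.5 − 2.7 − 6.4 + 5.4 − 2.6 − 7.2 + 3.0) / 8 = -1.4250%
Σ(R_i − R̄_i)(R_m − R̄_m) = 49.5500  ⇒  Cov = 49.5500 / 7 = 7.0786
Σ(R_m − R̄_m)² = 147.7750  ⇒  Var(R_m) = 147.7750 / 7 = 21.1107
β = Cov / Var(R_m) = 7.0786 / 21.1107 = 0.3353

0.335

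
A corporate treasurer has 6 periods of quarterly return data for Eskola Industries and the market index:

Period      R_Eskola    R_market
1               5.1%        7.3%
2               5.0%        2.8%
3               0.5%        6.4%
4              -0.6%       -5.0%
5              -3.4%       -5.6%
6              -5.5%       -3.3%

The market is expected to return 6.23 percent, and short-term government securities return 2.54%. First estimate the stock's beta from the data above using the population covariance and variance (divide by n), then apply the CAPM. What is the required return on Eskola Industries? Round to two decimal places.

4.61%

Mean R_i = (5.1 + 5.0 + 0.5 − 0.6 − 3.4 − 5.5) / 6 = 0.1833%
Mean R_m = (7.3 + 2.8 + 6.4 − 5.0 − 5.6 − 3.3) / 6 = 0.4333%
Σ(R_i − R̄_i)(R_m − R̄_m) = 94.1433  ⇒  Cov = 94.1433 / 6 = 15.6906
Σ(R_m − R̄_m)² = 168.2133  ⇒  Var(R_m) = 168.2133 / 6 = 28.0356
β = Cov / Var(R_m) = 15.6906 / 28.0356 = 0.5597
MRP = 6.23% − 2.54% = 3.69%
E(R) = R_f + β × MRP = 2.54% + 0.5597 × 3.69% = 4.61%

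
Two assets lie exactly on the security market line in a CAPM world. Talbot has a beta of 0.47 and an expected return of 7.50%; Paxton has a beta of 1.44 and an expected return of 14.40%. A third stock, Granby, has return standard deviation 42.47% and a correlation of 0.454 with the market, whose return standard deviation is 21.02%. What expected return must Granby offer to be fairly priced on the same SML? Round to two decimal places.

10.68%

MRP = (14.40% − 7.50%) / (1.44 − 0.47) = 7.1134%
R_f = 7.50% − 0.47 × 7.1134% = 4.1567%
β_Granby = ρ·σ_i/σ_m = 0.454 × 42.47 / 21.02 = 0.9173
E(R_Granby) = R_f + β × MRP = 4.1567% + 0.9173 × 7.1134% = 10.68%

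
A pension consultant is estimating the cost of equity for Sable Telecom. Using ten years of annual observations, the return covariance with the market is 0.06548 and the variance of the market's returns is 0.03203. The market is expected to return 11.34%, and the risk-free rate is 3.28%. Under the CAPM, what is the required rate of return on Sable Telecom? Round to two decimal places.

β = Cov(R_i, R_m) / Var(R_m) = 0.06548 / 0.03203 = 2.0443
MRP = 11.34% − 3.28% = 8.06%
E(R) = R_f + β × MRP = 3.28% + 2.0443 × 8.06% = 19.76%

19.76%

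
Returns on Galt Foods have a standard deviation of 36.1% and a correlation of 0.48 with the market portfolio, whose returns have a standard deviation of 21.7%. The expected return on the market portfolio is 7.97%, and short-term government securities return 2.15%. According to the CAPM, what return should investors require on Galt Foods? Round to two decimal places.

β = ρ × σ_i / σ_m = 0.48 × 36.1% / 21.7% = 0.7985
MRP = 7.97% − 2.15% = 5.82%
E(R) = 2.15% + 0.7985 × 5.82% = 6.80%

6.80%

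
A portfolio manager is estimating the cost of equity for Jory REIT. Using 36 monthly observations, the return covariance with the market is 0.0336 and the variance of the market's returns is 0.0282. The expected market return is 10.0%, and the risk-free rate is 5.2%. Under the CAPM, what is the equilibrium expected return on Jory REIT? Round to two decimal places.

10.92%

β = Cov(R_i, R_m) / Var(R_m) = 0.0336 / 0.0282 = 1.1915
MRP = 10.0% − 5.2% = 4.80%
E(R) = R_f + β × MRP = 5.2% + 1.1915 × 4.8% = 10.92%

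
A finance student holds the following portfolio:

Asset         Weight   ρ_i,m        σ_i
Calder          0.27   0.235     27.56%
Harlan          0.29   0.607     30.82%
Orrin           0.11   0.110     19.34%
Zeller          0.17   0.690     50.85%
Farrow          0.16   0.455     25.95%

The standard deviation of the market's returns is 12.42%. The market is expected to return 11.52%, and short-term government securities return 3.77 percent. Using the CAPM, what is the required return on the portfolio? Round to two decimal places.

β_Calder = 0.235 × 27.56% / 12.42% = 0.5215
β_Harlan = 0.607 × 30.82% / 12.42% = 1.5063
β_Orrin = 0.110 × 19.34% / 12.42% = 0.1713
β_Zeller = 0.690 × 50.85% / 12.42% = 2.8250
β_Farrow = 0.455 × 25.95% / 12.42% = 0.9507
β_P = Σ w_i β_i = 0.27×0.5215 + 0.29×1.5063 + 0.11×0.1713 + 0.17×2.8250 + 0.16×0.9507 = 1.2288
MRP = 11.52% − 3.77% = 7.75%
E(R_P) = R_f + β_P × MRP = 3.77% + 1.2288 × 7.75% = 13.29%

13.29%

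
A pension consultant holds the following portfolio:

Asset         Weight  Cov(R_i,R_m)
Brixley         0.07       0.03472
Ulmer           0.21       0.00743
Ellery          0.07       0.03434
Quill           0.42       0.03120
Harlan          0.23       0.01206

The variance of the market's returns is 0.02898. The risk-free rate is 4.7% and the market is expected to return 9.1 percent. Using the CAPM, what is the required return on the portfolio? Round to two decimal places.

8.08%

β_Brixley = 0.03472 / 0.02898 = 1.1981
β_Ulmer = 0.00743 / 0.02898 = 0.2564
β_Ellery = 0.03434 / 0.02898 = 1.1850
β_Quill = 0.03120 / 0.02898 = 1.0766
β_Harlan = 0.01206 / 0.02898 = 0.4161
β_P = Σ w_i β_i = 0.07×1.1981 + 0.21×0.2564 + 0.07×1.1850 + 0.42×1.0766 + 0.23×0.4161 = 0.7685
MRP = 9.1% − 4.7% = 4.40%
E(R_P) = R_f + β_P × MRP = 4.7% + 0.7685 × 4.4% = 8.08%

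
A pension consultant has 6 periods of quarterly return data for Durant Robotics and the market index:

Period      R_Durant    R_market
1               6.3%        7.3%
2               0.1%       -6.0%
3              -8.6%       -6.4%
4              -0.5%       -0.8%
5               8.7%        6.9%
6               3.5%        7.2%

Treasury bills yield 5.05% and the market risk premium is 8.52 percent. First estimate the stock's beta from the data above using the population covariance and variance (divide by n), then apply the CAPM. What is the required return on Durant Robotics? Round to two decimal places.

11.78%

Mean R_i = (6.3 + 0.1 − 8.6 − 0.5 + 8.7 + 3.5) / 6 = 1.5833%
Mean R_m = (7.3 − 6.0 − 6.4 − 0.8 + 6.9 + 7.2) / 6 = 1.3667%
Σ(R_i − R̄_i)(R_m − R̄_m) = 173.0767  ⇒  Cov = 173.0767 / 6 = 28.8461
Σ(R_m − R̄_m)² = 219.1333  ⇒  Var(R_m) = 219.1333 / 6 = 36.5222
β = Cov / Var(R_m) = 28.8461 / 36.5222 = 0.7898
E(R) = R_f + β × MRP = 5.05% + 0.7898 × 8.52% = 11.78%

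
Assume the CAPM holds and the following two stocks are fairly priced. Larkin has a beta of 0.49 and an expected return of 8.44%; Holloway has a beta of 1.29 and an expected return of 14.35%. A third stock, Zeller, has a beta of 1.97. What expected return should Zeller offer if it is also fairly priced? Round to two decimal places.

MRP (SML slope) = (14.35% − 8.44%) / (1.29 − 0.49) = 5.91% / 0.80 = 7.3875%
R_f (intercept) = 8.44% − 0.49 × 7.3875% = 4.8201%
E(R_Zeller) = R_f + β × MRP = 4.8201% + 1.97 × 7.3875% = 19.37%

19.37%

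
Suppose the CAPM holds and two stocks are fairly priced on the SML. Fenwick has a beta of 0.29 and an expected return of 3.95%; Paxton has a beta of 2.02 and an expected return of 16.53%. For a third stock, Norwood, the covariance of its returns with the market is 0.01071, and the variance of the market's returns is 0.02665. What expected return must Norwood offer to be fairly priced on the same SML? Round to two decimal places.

MRP = (16.53% − 3.95%) / (2.02 − 0.29) = 7.2717%
R_f = 3.95% − 0.29 × 7.2717% = 1.8412%
β_Norwood = Cov / Var(R_m) = 0.01071 / 0.02665 = 0.4019
E(R_Norwood) = R_f + β × MRP = 1.8412% + 0.4019 × 7.2717% = 4.76%

4.76%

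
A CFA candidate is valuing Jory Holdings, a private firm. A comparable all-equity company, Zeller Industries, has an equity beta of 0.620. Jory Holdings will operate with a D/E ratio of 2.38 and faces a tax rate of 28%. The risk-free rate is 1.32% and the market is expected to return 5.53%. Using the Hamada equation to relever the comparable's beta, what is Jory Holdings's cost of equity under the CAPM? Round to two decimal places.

β_L = β_U × [1 + (1 − t)(D/E)] = 0.620 × [1 + (1 − 0.28) × 2.38]
    = 0.620 × [1 + 0.72 × 2.38] = 0.620 × 2.7136 = 1.6824
MRP = 5.53% − 1.32% = 4.21%
E(R) = R_f + β_L × MRP = 1.32% + 1.6824 × 4.21% = 8.40%

8.40%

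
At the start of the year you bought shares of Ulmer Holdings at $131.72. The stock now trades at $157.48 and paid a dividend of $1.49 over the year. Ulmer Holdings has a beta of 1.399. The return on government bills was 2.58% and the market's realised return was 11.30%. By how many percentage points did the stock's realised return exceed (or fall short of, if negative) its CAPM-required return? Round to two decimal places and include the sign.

Realised HPR = (P1 + D1 − P0) / P0 = (157.48 + 1.49 − 131.72) / 131.72 = 27.25 / 131.72 = 20.6878%
MRP = 11.30% − 2.58% = 8.72%
CAPM required = R_f + β·MRP = 2.58% + 1.399 × 8.72% = 14.77928%
α = realised − required = 20.6878% − 14.77928% = +5.91%

+5.91%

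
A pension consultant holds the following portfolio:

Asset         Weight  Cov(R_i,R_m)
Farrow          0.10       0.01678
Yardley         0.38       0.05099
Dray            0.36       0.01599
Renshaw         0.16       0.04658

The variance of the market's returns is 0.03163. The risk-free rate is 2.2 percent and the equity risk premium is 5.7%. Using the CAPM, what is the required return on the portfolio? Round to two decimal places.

8.37%

β_Farrow = 0.01678 / 0.03163 = 0.5305
β_Yardley = 0.05099 / 0.03163 = 1.6121
β_Dray = 0.01599 / 0.03163 = 0.5055
β_Renshaw = 0.04658 / 0.03163 = 1.4727
β_P = Σ w_i β_i = 0.10×0.5305 + 0.38×1.6121 + 0.36×0.5055 + 0.16×1.4727 = 1.0833
E(R_P) = R_f + β_P × MRP = 2.2% + 1.0833 × 5.7% = 8.37%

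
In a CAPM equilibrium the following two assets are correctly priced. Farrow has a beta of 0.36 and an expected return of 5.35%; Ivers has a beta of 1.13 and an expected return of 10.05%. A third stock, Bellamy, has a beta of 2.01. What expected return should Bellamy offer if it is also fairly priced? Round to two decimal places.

15.42%

MRP (SML slope) = (10.05% − 5.35%) / (1.13 − 0.36) = 4.70% / 0.77 = 6.1039%
R_f (intercept) = 5.35% − 0.36 × 6.1039% = 3.1526%
E(R_Bellamy) = R_f + β × MRP = 3.1526% + 2.01 × 6.1039% = 15.42%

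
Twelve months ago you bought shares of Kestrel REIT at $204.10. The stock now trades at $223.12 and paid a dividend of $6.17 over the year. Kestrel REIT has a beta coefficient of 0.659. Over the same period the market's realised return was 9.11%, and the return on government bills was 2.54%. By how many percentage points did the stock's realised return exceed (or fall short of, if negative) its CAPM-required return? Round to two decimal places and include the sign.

Realised HPR = (P1 + D1 − P0) / P0 = (223.12 + 6.17 − 204.10) / 204.10 = 25.19 / 204.10 = 12.3420%
MRP = 9.11% − 2.54% = 6.57%
CAPM required = R_f + β·MRP = 2.54% + 0.659 × 6.57% = 6.86963%
α = realised − required = 12.3420% − 6.86963% = +5.47%

+5.47%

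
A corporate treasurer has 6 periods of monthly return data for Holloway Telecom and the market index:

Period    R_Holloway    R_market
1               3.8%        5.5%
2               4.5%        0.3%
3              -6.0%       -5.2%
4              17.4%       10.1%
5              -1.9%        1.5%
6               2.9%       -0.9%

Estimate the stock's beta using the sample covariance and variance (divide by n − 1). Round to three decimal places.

Mean R_i = (3.8 + 4.5 − 6.0 + 17.4 − 1.9 + 2.9) / 6 = 3.4500%
Mean R_m = (5.5 + 0.3 − 5.2 + 10.1 + 1.5 − 0.9) / 6 = 1.8833%
Σ(R_i − R̄_i)(R_m − R̄_m) = 184.7450  ⇒  Cov = 184.7450 / 5 = 36.9490
Σ(R_m − R̄_m)² = 141.1683  ⇒  Var(R_m) = 141.1683 / 5 = 28.2337
β = Cov / Var(R_m) = 36.9490 / 28.2337 = 1.3087

1.309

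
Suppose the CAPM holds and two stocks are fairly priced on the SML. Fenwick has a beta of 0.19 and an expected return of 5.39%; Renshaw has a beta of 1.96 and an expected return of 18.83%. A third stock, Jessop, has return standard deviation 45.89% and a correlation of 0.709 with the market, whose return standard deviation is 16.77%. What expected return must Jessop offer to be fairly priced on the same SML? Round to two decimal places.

MRP = (18.83% − 5.39%) / (1.96 − 0.19) = 7.5932%
R_f = 5.39% − 0.19 × 7.5932% = 3.9473%
β_Jessop = ρ·σ_i/σ_m = 0.709 × 45.89 / 16.77 = 1.9401
E(R_Jessop) = R_f + β × MRP = 3.9473% + 1.9401 × 7.5932% = 18.68%

18.68%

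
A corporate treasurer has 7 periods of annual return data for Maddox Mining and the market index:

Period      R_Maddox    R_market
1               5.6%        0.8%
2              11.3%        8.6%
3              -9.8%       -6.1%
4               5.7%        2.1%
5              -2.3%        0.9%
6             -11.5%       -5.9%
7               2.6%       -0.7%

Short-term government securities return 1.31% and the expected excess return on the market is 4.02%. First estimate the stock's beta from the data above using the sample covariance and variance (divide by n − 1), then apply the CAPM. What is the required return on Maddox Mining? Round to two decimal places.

7.58%

Mean R_i = (5.6 + 11.3 − 9.8 + 5.7 − 2.3 − 11.5 + 2.6) / 7 = 0.2286%
Mean R_m = (0.8 + 8.6 − 6.1 + 2.1 + 0.9 − 5.9 − 0.7) / 7 = -0.0429%
Σ(R_i − R̄_i)(R_m − R̄_m) = 237.4386  ⇒  Cov = 237.4386 / 6 = 39.5731
Σ(R_m − R̄_m)² = 152.3171  ⇒  Var(R_m) = 152.3171 / 6 = 25.3862
β = Cov / Var(R_m) = 39.5731 / 25.3862 = 1.5588
E(R) = R_f + β × MRP = 1.31% + 1.5588 × 4.02% = 7.58%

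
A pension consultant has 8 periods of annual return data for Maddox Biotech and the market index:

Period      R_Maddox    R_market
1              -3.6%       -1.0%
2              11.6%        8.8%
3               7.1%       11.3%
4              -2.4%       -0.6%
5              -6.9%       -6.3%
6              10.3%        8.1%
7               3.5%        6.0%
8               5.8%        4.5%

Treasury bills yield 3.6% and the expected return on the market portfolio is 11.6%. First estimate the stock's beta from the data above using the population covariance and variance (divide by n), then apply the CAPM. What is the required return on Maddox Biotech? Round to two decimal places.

12.05%

Mean R_i = (-3.6 + 11.6 + 7.1 − 2.4 − 6.9 + 10.3 + 3.5 + 5.8) / 8 = 3.1750%
Mean R_m = (-1.0 + 8.8 + 11.3 − 0.6 − 6.3 + 8.1 + 6.0 + 4.5) / 8 = 3.8500%
Σ(R_i − R̄_i)(R_m − R̄_m) = 263.5600  ⇒  Cov = 263.5600 / 8 = 32.9450
Σ(R_m − R̄_m)² = 249.4600  ⇒  Var(R_m) = 249.4600 / 8 = 31.1825
β = Cov / Var(R_m) = 32.9450 / 31.1825 = 1.0565
MRP = 11.6% − 3.6% = 8.00%
E(R) = R_f + β × MRP = 3.6% + 1.0565 × 8.0% = 12.05%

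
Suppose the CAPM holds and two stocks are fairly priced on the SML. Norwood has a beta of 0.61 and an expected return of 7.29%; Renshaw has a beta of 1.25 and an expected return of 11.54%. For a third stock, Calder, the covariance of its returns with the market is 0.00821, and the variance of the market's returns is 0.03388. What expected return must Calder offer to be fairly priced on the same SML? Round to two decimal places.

4.85%

MRP = (11.54% − 7.29%) / (1.25 − 0.61) = 6.6406%
R_f = 7.29% − 0.61 × 6.6406% = 3.2392%
β_Calder = Cov / Var(R_m) = 0.00821 / 0.03388 = 0.2423
E(R_Calder) = R_f + β × MRP = 3.2392% + 0.2423 × 6.6406% = 4.85%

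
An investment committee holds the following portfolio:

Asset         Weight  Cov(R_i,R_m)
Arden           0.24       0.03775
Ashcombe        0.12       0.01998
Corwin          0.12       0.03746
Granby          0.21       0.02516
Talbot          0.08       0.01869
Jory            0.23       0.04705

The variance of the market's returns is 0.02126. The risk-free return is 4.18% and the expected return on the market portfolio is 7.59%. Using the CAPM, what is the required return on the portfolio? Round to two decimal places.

9.56%

β_Arden = 0.03775 / 0.02126 = 1.7756
β_Ashcombe = 0.01998 / 0.02126 = 0.9398
β_Corwin = 0.03746 / 0.02126 = 1.7620
β_Granby = 0.02516 / 0.02126 = 1.1834
β_Talbot = 0.01869 / 0.02126 = 0.8791
β_Jory = 0.04705 / 0.02126 = 2.2131
β_P = Σ w_i β_i = 0.24×1.7756 + 0.12×0.9398 + 0.12×1.7620 + 0.21×1.1834 + 0.08×0.8791 + 0.23×2.2131 = 1.5782
MRP = 7.59% − 4.18% = 3.41%
E(R_P) = R_f + β_P × MRP = 4.18% + 1.5782 × 3.41% = 9.56%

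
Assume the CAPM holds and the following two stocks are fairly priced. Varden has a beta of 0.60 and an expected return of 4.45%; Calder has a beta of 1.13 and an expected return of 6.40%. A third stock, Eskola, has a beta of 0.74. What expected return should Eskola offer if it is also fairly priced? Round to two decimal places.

MRP (SML slope) = (6.40% − 4.45%) / (1.13 − 0.60) = 1.95% / 0.53 = 3.6792%
R_f (intercept) = 4.45% − 0.60 × 3.6792% = 2.2425%
E(R_Eskola) = R_f + β × MRP = 2.2425% + 0.74 × 3.6792% = 4.97%

4.97%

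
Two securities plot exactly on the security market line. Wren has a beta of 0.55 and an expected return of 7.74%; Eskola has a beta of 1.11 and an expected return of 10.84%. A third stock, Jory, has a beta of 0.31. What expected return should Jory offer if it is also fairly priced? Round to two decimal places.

MRP (SML slope) = (10.84% − 7.74%) / (1.11 − 0.55) = 3.10% / 0.56 = 5.5357%
R_f (intercept) = 7.74% − 0.55 × 5.5357% = 4.6954%
E(R_Jory) = R_f + β × MRP = 4.6954% + 0.31 × 5.5357% = 6.41%

6.41%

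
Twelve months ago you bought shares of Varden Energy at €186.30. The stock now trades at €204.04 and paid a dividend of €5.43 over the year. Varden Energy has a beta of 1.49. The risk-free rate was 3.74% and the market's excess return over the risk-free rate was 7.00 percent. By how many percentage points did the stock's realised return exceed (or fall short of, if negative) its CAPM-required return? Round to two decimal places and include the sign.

Realised HPR = (P1 + D1 − P0) / P0 = (204.04 + 5.43 − 186.30) / 186.30 = 23.17 / 186.30 = 12.4369%
CAPM required = R_f + β·MRP = 3.74% + 1.49 × 7.00% = 14.1700%
α = realised − required = 12.4369% − 14.1700% = -1.73%

-1.73%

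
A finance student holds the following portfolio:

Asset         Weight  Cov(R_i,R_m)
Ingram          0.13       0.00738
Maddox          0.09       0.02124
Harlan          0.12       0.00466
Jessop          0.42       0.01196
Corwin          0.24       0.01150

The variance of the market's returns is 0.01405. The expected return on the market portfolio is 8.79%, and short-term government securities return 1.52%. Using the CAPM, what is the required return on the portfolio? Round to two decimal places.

β_Ingram = 0.00738 / 0.01405 = 0.5253
β_Maddox = 0.02124 / 0.01405 = 1.5117
β_Harlan = 0.00466 / 0.01405 = 0.3317
β_Jessop = 0.01196 / 0.01405 = 0.8512
β_Corwin = 0.01150 / 0.01405 = 0.8185
β_P = Σ w_i β_i = 0.13×0.5253 + 0.09×1.5117 + 0.12×0.3317 + 0.42×0.8512 + 0.24×0.8185 = 0.7981
MRP = 8.79% − 1.52% = 7.27%
E(R_P) = R_f + β_P × MRP = 1.52% + 0.7981 × 7.27% = 7.32%

7.32%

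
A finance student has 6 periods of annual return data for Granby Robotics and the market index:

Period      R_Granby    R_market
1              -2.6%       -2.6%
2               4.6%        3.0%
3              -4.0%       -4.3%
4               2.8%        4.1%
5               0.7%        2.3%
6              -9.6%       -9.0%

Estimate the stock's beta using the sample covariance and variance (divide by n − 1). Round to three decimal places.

Mean R_i = (-2.6 + 4.6 − 4.0 + 2.8 + 0.7 − 9.6) / 6 = -1.3500%
Mean R_m = (-2.6 + 3.0 − 4.3 + 4.1 + 2.3 − 9.0) / 6 = -1.0833%
Σ(R_i − R̄_i)(R_m − R̄_m) = 128.4750  ⇒  Cov = 128.4750 / 5 = 25.6950
Σ(R_m − R̄_m)² = 130.3083  ⇒  Var(R_m) = 130.3083 / 5 = 26.0617
β = Cov / Var(R_m) = 25.6950 / 26.0617 = 0.9859

0.986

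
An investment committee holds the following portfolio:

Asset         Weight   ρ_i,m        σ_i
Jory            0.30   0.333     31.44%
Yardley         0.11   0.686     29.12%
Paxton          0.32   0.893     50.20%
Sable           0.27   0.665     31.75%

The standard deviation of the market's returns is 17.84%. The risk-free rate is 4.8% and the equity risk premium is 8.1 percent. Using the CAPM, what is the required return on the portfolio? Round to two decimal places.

β_Jory = 0.333 × 31.44% / 17.84% = 0.5869
β_Yardley = 0.686 × 29.12% / 17.84% = 1.1197
β_Paxton = 0.893 × 50.20% / 17.84% = 2.5128
β_Sable = 0.665 × 31.75% / 17.84% = 1.1835
β_P = Σ w_i β_i = 0.30×0.5869 + 0.11×1.1197 + 0.32×2.5128 + 0.27×1.1835 = 1.4229
E(R_P) = R_f + β_P × MRP = 4.8% + 1.4229 × 8.1% = 16.33%

16.33%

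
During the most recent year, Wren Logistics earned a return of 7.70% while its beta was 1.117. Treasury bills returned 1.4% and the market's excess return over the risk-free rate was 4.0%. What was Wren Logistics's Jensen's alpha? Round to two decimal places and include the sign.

+1.83%

CAPM benchmark = R_f + β(R_m − R_f) = 1.4% + 1.117 × 4.0% = 5.8680%
α = actual − benchmark = 7.70% − 5.8680% = +1.83%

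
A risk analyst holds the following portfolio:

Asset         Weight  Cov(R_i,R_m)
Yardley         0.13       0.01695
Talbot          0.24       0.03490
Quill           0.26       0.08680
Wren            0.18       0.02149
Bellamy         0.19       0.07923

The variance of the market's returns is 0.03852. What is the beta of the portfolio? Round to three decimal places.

1.352

β_Yardley = 0.01695 / 0.03852 = 0.4400
β_Talbot = 0.03490 / 0.03852 = 0.9060
β_Quill = 0.08680 / 0.03852 = 2.2534
β_Wren = 0.02149 / 0.03852 = 0.5579
β_Bellamy = 0.07923 / 0.03852 = 2.0569
β_P = Σ w_i β_i = 0.13×0.4400 + 0.24×0.9060 + 0.26×2.2534 + 0.18×0.5579 + 0.19×2.0569 = 1.3518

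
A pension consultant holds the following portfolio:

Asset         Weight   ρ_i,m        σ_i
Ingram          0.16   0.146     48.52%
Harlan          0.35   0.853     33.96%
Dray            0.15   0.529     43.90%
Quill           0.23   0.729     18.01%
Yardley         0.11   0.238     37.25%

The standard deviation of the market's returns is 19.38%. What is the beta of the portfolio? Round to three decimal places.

0.968

β_Ingram = 0.146 × 48.52% / 19.38% = 0.3655
β_Harlan = 0.853 × 33.96% / 19.38% = 1.4947
β_Dray = 0.529 × 43.90% / 19.38% = 1.1983
β_Quill = 0.729 × 18.01% / 19.38% = 0.6775
β_Yardley = 0.238 × 37.25% / 19.38% = 0.4575
β_P = Σ w_i β_i = 0.16×0.3655 + 0.35×1.4947 + 0.15×1.1983 + 0.23×0.6775 + 0.11×0.4575 = 0.9675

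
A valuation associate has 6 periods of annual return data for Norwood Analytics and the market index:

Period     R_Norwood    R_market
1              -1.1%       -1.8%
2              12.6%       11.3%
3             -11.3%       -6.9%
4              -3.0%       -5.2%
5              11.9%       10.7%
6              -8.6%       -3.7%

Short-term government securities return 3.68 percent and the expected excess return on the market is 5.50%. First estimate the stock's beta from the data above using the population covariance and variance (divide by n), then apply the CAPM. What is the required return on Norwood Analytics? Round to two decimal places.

Mean R_i = (-1.1 + 12.6 − 11.3 − 3.0 + 11.9 − 8.6) / 6 = 0.0833%
Mean R_m = (-1.8 + 11.3 − 6.9 − 5.2 + 10.7 − 3.7) / 6 = 0.7333%
Σ(R_i − R̄_i)(R_m − R̄_m) = 396.7133  ⇒  Cov = 396.7133 / 6 = 66.1189
Σ(R_m − R̄_m)² = 330.5333  ⇒  Var(R_m) = 330.5333 / 6 = 55.0889
β = Cov / Var(R_m) = 66.1189 / 55.0889 = 1.2002
E(R) = R_f + β × MRP = 3.68% + 1.2002 × 5.50% = 10.28%

10.28%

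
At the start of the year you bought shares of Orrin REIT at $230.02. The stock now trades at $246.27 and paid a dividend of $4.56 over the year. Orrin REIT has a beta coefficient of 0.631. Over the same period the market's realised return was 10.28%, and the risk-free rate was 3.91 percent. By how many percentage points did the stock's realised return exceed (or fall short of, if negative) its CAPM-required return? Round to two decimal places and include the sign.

+1.12%

Realised HPR = (P1 + D1 − P0) / P0 = (246.27 + 4.56 − 230.02) / 230.02 = 20.81 / 230.02 = 9.0470%
MRP = 10.28% − 3.91% = 6.37%
CAPM required = R_f + β·MRP = 3.91% + 0.631 × 6.37% = 7.92947%
α = realised − required = 9.0470% − 7.92947% = +1.12%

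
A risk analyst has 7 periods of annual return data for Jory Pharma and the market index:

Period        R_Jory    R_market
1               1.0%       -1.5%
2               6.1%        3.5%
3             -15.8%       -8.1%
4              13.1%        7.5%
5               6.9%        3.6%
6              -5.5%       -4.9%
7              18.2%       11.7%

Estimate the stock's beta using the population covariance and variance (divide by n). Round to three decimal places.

Mean R_i = (1.0 + 6.1 − 15.8 + 13.1 + 6.9 − 5.5 + 18.2) / 7 = 3.4286%
Mean R_m = (-1.5 + 3.5 − 8.1 + 7.5 + 3.6 − 4.9 + 11.7) / 7 = 1.6857%
Σ(R_i − R̄_i)(R_m − R̄_m) = 470.3529  ⇒  Cov = 470.3529 / 7 = 67.1933
Σ(R_m − R̄_m)² = 290.3286  ⇒  Var(R_m) = 290.3286 / 7 = 41.4755
β = Cov / Var(R_m) = 67.1933 / 41.4755 = 1.6201

1.620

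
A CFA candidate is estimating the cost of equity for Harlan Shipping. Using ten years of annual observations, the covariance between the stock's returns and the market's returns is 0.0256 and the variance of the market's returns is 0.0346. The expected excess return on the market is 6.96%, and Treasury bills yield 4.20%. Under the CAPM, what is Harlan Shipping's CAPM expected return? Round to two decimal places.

9.35%

β = Cov(R_i, R_m) / Var(R_m) = 0.0256 / 0.0346 = 0.7399
E(R) = R_f + β × MRP = 4.20% + 0.7399 × 6.96% = 9.35%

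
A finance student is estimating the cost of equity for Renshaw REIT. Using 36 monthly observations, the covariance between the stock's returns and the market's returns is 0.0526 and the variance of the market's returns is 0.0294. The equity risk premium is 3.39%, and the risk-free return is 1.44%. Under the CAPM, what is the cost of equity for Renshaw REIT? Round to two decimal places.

β = Cov(R_i, R_m) / Var(R_m) = 0.0526 / 0.0294 = 1.7891
E(R) = R_f + β × MRP = 1.44% + 1.7891 × 3.39% = 7.51%

7.51%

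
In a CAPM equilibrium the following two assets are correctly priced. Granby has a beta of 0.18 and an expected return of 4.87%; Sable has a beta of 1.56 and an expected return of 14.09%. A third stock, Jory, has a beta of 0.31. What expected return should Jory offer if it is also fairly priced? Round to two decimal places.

MRP (SML slope) = (14.09% − 4.87%) / (1.56 − 0.18) = 9.22% / 1.38 = 6.6812%
R_f (intercept) = 4.87% − 0.18 × 6.6812% = 3.6674%
E(R_Jory) = R_f + β × MRP = 3.6674% + 0.31 × 6.6812% = 5.74%

5.74%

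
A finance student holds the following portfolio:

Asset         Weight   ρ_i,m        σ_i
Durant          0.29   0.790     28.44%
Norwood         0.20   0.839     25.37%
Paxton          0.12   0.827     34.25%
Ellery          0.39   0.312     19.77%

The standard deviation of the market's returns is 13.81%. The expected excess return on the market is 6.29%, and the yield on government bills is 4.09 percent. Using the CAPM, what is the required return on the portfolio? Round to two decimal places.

11.64%

β_Durant = 0.790 × 28.44% / 13.81% = 1.6269
β_Norwood = 0.839 × 25.37% / 13.81% = 1.5413
β_Paxton = 0.827 × 34.25% / 13.81% = 2.0510
β_Ellery = 0.312 × 19.77% / 13.81% = 0.4467
β_P = Σ w_i β_i = 0.29×1.6269 + 0.20×1.5413 + 0.12×2.0510 + 0.39×0.4467 = 1.2004
E(R_P) = R_f + β_P × MRP = 4.09% + 1.2004 × 6.29% = 11.64%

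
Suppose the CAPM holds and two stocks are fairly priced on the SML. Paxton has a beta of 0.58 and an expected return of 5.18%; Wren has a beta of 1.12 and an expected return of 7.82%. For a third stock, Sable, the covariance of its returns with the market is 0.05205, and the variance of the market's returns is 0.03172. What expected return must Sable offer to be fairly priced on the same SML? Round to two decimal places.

10.37%

MRP = (7.82% − 5.18%) / (1.12 − 0.58) = 4.8889%
R_f = 5.18% − 0.58 × 4.8889% = 2.3444%
β_Sable = Cov / Var(R_m) = 0.05205 / 0.03172 = 1.6409
E(R_Sable) = R_f + β × MRP = 2.3444% + 1.6409 × 4.8889% = 10.37%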